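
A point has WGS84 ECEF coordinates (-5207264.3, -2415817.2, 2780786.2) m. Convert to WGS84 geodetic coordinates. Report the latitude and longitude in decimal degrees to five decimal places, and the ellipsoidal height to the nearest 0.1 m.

lat 25.99800°, lon -155.11190°, h 4388.0 m

λ = atan2(Y, X) = -155.11189989°; p = √(X²+Y²) = 5740363.6 m.
Bowring's method on WGS84 (a = 6378137 m, b = 6356752.314 m) gives φ = 25.99799982°, h = 4387.975 m.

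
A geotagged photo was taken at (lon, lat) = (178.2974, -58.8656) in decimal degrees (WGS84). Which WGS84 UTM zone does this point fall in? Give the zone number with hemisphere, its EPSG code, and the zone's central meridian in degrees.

UTM zone = ⌊(λ + 180)/6⌋ + 1; 178.2974° ∈ [174°, 180°) → zone 60.
Hemisphere: S (φ < 0).
Central meridian λ₀ = 6×60 − 183 = 177°.
EPSG code: 32760.

Zone 60S (EPSG:32760), central meridian 177°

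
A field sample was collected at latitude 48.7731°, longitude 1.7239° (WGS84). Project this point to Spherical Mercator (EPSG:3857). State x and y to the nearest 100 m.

Web Mercator is spherical with R = a = 6378137 m.
x = R·λ = 6378137 × 0.030087731 = 191903.670 m.
y = R·ln tan(π/4 + φ/2) = 6378137 × 0.977785291 = 6236448.542 m.

x 191900 m, y 6236400 m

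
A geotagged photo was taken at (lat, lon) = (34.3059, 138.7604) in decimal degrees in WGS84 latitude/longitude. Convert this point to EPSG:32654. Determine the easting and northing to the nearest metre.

Zone 54 central meridian λ₀ = 6×54 − 183 = 141°; Δλ = -2.2396°.
Transverse Mercator on WGS84 with k₀ = 0.9996 gives E = 293902.817 m, N = 3798345.327 m.

E 293903 m, N 3798345 m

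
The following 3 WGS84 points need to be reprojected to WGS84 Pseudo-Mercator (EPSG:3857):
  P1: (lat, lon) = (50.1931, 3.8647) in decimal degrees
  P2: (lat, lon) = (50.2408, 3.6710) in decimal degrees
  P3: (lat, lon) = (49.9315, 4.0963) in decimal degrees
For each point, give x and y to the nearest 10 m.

Web Mercator: x = R·λ, y = R·ln tan(π/4+φ/2), R = 6378137 m.
P1 (50.1931°, 3.8647°) → (430216.436, 6479784.762) m.
P2 (50.2408°, 3.6710°) → (408653.851, 6488083.069) m.
P3 (49.9315°, 4.0963°) → (455998.030, 6434421.288) m.

P1: x 430220 m, y 6479780 m; P2: x 408650 m, y 6488080 m; P3: x 456000 m, y 6434420 m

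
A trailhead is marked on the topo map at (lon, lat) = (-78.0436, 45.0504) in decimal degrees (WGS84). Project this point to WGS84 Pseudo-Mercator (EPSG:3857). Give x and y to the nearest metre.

x -8687774 m, y 5629459 m

Web Mercator is spherical with R = a = 6378137 m.
x = R·λ = 6378137 × -1.362117780 = -8687773.812 m.
y = R·ln tan(π/4 + φ/2) = 6378137 × 0.882618142 = 5629459.428 m.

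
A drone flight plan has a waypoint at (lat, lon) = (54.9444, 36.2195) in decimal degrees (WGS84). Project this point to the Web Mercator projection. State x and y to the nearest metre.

Web Mercator is spherical with R = a = 6378137 m.
x = R·λ = 6378137 × 0.632149528 = 4031936.297 m.
y = R·ln tan(π/4 + φ/2) = 6378137 × 1.152543878 = 7351082.756 m.

x 4031936 m, y 7351083 m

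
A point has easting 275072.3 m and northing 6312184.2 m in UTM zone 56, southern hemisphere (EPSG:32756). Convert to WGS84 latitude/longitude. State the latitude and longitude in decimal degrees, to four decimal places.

lat -33.3060°, lon 150.5841°

Zone 56S: λ₀ = 153°, k₀ = 0.9996, false easting 500000 m, false northing 10000000 m.
Meridian distance M = (N − FN)/k₀ = -3689291.5 m.
Inverse transverse Mercator on WGS84 gives φ = -33.30599974°, λ = 150.58410017°.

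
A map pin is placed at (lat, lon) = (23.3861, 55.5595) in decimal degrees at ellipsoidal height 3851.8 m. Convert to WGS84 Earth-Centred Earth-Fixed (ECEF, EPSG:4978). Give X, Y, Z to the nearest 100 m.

WGS84: a = 6378137 m, e² = 0.006694380; N(φ) = a/√(1−e²sin²φ) = 6381503.164 m.
X = (N+h)·cosφ·cosλ = 3314578.349 m; Y = (N+h)·cosφ·sinλ = 4833486.845 m; Z = (N(1−e²)+h)·sinφ = 2517551.766 m.

X 3314600 m, Y 4833500 m, Z 2517600 m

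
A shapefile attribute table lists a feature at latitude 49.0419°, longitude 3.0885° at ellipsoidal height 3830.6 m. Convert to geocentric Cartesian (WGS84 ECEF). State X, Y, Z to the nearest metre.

WGS84: a = 6378137 m, e² = 0.006694380; N(φ) = a/√(1−e²sin²φ) = 6390347.443 m.
X = (N+h)·cosφ·cosλ = 4185340.052 m; Y = (N+h)·cosφ·sinλ = 225827.408 m; Z = (N(1−e²)+h)·sinφ = 4796507.330 m.

X 4185340 m, Y 225827 m, Z 4796507 m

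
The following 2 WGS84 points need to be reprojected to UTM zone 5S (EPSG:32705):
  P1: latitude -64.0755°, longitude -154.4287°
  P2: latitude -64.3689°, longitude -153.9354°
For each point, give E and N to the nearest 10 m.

UTM zone 5S: λ₀ = -153°, k₀ = 0.9996.
P1 (-64.0755°, -154.4287°) → (430312.261, 2893791.146) m.
P2 (-64.3689°, -153.9354°) → (454852.963, 2861544.969) m.

P1: E 430310 m, N 2893790 m; P2: E 454850 m, N 2861540 m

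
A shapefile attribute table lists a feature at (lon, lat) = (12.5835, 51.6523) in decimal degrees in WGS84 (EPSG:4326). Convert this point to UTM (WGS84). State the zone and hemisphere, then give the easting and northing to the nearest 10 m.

Longitude 12.5835° lies in the 6° band [12°, 18°), giving zone 33; latitude is north of the equator, so 33N.
Zone 33 central meridian λ₀ = 6×33 − 183 = 15°; Δλ = -2.4165°.
Transverse Mercator on WGS84 with k₀ = 0.9996 gives E = 332835.149 m, N = 5725132.551 m.

Zone 33N: E 332840 m, N 5725130 m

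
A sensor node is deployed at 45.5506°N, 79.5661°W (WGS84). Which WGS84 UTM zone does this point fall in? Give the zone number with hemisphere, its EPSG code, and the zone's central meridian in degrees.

UTM zone = ⌊(λ + 180)/6⌋ + 1; -79.5661° ∈ [-84°, -78°) → zone 17.
Hemisphere: N (φ ≥ 0).
Central meridian λ₀ = 6×17 − 183 = -81°.
EPSG code: 32617.

Zone 17N (EPSG:32617), central meridian -81°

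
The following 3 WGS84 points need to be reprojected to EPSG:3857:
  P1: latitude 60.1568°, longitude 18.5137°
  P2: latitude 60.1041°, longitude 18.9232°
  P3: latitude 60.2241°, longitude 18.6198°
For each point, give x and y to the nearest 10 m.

Web Mercator: x = R·λ, y = R·ln tan(π/4+φ/2), R = 6378137 m.
P1 (60.1568°, 18.5137°) → (2060935.657, 8434730.726) m.
P2 (60.1041°, 18.9232°) → (2106520.988, 8422951.165) m.
P3 (60.2241°, 18.6198°) → (2072746.655, 8449801.183) m.

P1: x 2060940 m, y 8434730 m; P2: x 2106520 m, y 8422950 m; P3: x 2072750 m, y 8449800 m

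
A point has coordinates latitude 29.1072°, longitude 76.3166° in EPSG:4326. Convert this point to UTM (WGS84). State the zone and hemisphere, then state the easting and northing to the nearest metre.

Zone 43N: E 628110 m, N 3220579 m

Longitude 76.3166° lies in the 6° band [72°, 78°), giving zone 43; latitude is north of the equator, so 43N.
Zone 43 central meridian λ₀ = 6×43 − 183 = 75°; Δλ = +1.3166°.
Transverse Mercator on WGS84 with k₀ = 0.9996 gives E = 628110.196 m, N = 3220578.642 m.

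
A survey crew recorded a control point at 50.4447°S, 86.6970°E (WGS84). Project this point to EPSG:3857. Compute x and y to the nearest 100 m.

Web Mercator is spherical with R = a = 6378137 m.
x = R·λ = 6378137 × 1.513148102 = 9651065.893 m.
y = R·ln tan(π/4 + φ/2) = 6378137 × -1.022814220 = -6523649.223 m.

x 9651100 m, y -6523600 m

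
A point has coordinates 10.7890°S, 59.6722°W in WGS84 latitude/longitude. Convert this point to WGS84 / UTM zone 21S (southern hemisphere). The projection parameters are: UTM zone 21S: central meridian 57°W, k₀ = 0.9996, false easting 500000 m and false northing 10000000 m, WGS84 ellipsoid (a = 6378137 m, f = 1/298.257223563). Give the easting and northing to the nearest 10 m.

Zone 21 central meridian λ₀ = 6×21 − 183 = -57°; Δλ = -2.6722°.
Transverse Mercator on WGS84 with k₀ = 0.9996 gives E = 207773.760 m, N = 8806074.457 m.

E 207770 m, N 8806070 m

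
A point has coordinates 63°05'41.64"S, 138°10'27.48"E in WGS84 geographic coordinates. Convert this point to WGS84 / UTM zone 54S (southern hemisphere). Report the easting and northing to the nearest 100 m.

Zone 54 central meridian λ₀ = 6×54 − 183 = 141°; Δλ = -2.8257°.
Transverse Mercator on WGS84 with k₀ = 0.9996 gives E = 357370.046 m, N = 3000699.940 m.

E 357400 m, N 3000700 m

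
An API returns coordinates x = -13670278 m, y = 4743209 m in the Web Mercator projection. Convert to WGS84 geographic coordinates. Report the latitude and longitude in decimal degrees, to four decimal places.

lat 39.1502°, lon -122.8022°

R = 6378137 m. λ = x/R = -122.80219666°.
φ = 2·arctan(exp(y/R)) − 90° = 2·arctan(2.10364) − 90° = 39.15019772°.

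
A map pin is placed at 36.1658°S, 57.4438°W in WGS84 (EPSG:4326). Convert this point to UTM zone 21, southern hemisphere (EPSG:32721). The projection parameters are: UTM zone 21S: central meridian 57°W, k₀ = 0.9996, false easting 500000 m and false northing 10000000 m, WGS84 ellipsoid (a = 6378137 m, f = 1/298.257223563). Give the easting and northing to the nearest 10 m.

Zone 21 central meridian λ₀ = 6×21 − 183 = -57°; Δλ = -0.4438°.
Transverse Mercator on WGS84 with k₀ = 0.9996 gives E = 460085.132 m, N = 5997570.423 m.

E 460090 m, N 5997570 m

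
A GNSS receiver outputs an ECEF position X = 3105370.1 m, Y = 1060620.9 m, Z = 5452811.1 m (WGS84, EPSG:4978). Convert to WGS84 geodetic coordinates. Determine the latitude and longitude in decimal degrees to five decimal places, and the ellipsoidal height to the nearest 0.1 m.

λ = atan2(Y, X) = 18.85729992°; p = √(X²+Y²) = 3281499.7 m.
Bowring's method on WGS84 (a = 6378137 m, b = 6356752.314 m) gives φ = 59.13020005°, h = 1653.223 m.

lat 59.13020°, lon 18.85730°, h 1653.2 m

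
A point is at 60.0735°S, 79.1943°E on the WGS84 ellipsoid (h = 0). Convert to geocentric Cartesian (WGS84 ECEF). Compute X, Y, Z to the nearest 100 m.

WGS84: a = 6378137 m, e² = 0.006694380; N(φ) = a/√(1−e²sin²φ) = 6394233.054 m.
X = (N+h)·cosφ·cosλ = 598060.037 m; Y = (N+h)·cosφ·sinλ = 3133446.879 m; Z = (N(1−e²)+h)·sinφ = -5504567.009 m.

X 598100 m, Y 3133400 m, Z -5504600 m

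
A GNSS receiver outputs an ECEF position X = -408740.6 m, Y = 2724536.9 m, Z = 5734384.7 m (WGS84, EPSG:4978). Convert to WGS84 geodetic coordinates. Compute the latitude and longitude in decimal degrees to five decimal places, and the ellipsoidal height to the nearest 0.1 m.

λ = atan2(Y, X) = 98.53200095°; p = √(X²+Y²) = 2755026.4 m.
Bowring's method on WGS84 (a = 6378137 m, b = 6356752.314 m) gives φ = 64.48840040°, h = 1119.617 m.

lat 64.48840°, lon 98.53200°, h 1119.6 m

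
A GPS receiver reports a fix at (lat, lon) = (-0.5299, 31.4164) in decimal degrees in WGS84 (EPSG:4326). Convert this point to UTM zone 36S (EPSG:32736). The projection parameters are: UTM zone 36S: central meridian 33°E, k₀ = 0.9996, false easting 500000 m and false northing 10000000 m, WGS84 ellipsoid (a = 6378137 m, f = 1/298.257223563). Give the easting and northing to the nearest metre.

Zone 36 central meridian λ₀ = 6×36 − 183 = 33°; Δλ = -1.5836°.
Transverse Mercator on WGS84 with k₀ = 0.9996 gives E = 323769.868 m, N = 9941407.584 m.

E 323770 m, N 9941408 m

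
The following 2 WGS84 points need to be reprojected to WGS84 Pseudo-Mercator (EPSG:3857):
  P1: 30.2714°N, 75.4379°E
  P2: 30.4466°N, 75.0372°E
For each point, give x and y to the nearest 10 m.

Web Mercator: x = R·λ, y = R·ln tan(π/4+φ/2), R = 6378137 m.
P1 (30.2714°, 75.4379°) → (8397708.615, 3538483.704) m.
P2 (30.4466°, 75.0372°) → (8353102.895, 3561086.254) m.

P1: x 8397710 m, y 3538480 m; P2: x 8353100 m, y 3561090 m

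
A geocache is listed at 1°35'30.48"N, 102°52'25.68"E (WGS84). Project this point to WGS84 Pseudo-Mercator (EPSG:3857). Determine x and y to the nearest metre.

x 11451859 m, y 177221 m

Web Mercator is spherical with R = a = 6378137 m.
x = R·λ = 6378137 × 1.795486524 = 11451859.032 m.
y = R·ln tan(π/4 + φ/2) = 6378137 × 0.027785726 = 177221.165 m.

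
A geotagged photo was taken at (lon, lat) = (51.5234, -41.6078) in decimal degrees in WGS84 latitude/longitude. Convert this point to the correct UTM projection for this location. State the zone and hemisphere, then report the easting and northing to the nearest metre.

Zone 39S: E 543612 m, N 5393636 m

Longitude 51.5234° lies in the 6° band [48°, 54°), giving zone 39; latitude is south of the equator, so 39S.
Zone 39 central meridian λ₀ = 6×39 − 183 = 51°; Δλ = +0.5234°.
Transverse Mercator on WGS84 with k₀ = 0.9996 gives E = 543611.967 m, N = 5393635.524 m.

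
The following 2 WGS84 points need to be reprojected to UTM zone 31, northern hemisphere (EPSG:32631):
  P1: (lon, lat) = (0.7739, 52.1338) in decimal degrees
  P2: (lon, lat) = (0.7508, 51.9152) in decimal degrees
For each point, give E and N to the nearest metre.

UTM zone 31N: λ₀ = 3°, k₀ = 0.9996.
P1 (52.1338°, 0.7739°) → (347642.484, 5778257.085) m.
P2 (51.9152°, 0.7508°) → (345309.073, 5753996.970) m.

P1: E 347642 m, N 5778257 m; P2: E 345309 m, N 5753997 m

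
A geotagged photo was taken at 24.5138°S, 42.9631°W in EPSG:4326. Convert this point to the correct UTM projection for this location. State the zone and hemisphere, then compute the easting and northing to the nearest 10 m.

Longitude -42.9631° lies in the 6° band [-48°, -42°), giving zone 23; latitude is south of the equator, so 23S.
Zone 23 central meridian λ₀ = 6×23 − 183 = -45°; Δλ = +2.0369°.
Transverse Mercator on WGS84 with k₀ = 0.9996 gives E = 706373.150 m, N = 7287364.263 m.

Zone 23S: E 706370 m, N 7287360 m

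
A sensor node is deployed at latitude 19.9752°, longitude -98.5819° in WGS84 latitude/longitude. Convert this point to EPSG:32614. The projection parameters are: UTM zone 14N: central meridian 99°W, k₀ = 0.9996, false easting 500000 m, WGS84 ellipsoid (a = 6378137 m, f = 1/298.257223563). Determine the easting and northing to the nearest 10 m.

Zone 14 central meridian λ₀ = 6×14 − 183 = -99°; Δλ = +0.4181°.
Transverse Mercator on WGS84 with k₀ = 0.9996 gives E = 543742.591 m, N = 2208791.465 m.

E 543740 m, N 2208790 m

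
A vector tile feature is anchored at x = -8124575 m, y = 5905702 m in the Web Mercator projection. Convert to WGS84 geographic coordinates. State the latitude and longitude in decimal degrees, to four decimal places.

R = 6378137 m. λ = x/R = -72.98429899°.
φ = 2·arctan(exp(y/R)) − 90° = 2·arctan(2.52421) − 90° = 46.77670190°.

lat 46.7767°, lon -72.9843°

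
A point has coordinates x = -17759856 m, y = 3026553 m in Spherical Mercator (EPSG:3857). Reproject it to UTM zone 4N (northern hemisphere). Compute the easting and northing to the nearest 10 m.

E 446110 m, N 2900340 m

Web Mercator inverse (R = 6378137 m) → φ = 26.22159968°, λ = -159.53950089°.
UTM 4N forward: E = 446109.221 m, N = 2900337.085 m.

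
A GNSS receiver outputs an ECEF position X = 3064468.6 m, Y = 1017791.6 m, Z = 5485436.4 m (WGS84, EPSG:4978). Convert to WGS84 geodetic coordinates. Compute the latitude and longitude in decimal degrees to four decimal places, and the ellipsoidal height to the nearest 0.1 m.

lat 59.6842°, lon 18.3727°, h 3052.1 m

λ = atan2(Y, X) = 18.37270072°; p = √(X²+Y²) = 3229066.0 m.
Bowring's method on WGS84 (a = 6378137 m, b = 6356752.314 m) gives φ = 59.68419992°, h = 3052.079 m.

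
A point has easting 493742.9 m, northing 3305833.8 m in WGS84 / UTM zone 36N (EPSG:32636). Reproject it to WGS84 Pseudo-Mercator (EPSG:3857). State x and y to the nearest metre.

x 3666330 m, y 3488532 m

Unproject from UTM 36N (λ₀ = 33°) → φ = 29.88310033°, λ = 32.93520024°.
Web Mercator (R = 6378137 m): x = 3666329.719 m, y = 3488532.314 m.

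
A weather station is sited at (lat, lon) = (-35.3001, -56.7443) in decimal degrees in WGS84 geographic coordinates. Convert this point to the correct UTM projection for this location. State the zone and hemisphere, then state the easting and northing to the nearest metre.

Zone 21S: E 523248 m, N 6093646 m

Longitude -56.7443° lies in the 6° band [-60°, -54°), giving zone 21; latitude is south of the equator, so 21S.
Zone 21 central meridian λ₀ = 6×21 − 183 = -57°; Δλ = +0.2557°.
Transverse Mercator on WGS84 with k₀ = 0.9996 gives E = 523247.565 m, N = 6093646.185 m.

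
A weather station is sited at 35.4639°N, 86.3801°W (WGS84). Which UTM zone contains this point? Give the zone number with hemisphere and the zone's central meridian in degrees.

UTM zone = ⌊(λ + 180)/6⌋ + 1; -86.3801° ∈ [-90°, -84°) → zone 16.
Hemisphere: N (φ ≥ 0).
Central meridian λ₀ = 6×16 − 183 = -87°.

Zone 16N, central meridian -87°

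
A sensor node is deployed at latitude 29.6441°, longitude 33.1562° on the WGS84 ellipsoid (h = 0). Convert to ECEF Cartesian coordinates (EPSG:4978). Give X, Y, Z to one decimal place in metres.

X 4644585.6 m, Y 3034263.2 m, Z 3136146.8 m

WGS84: a = 6378137 m, e² = 0.006694380; N(φ) = a/√(1−e²sin²φ) = 6383366.203 m.
X = (N+h)·cosφ·cosλ = 4644585.615 m; Y = (N+h)·cosφ·sinλ = 3034263.213 m; Z = (N(1−e²)+h)·sinφ = 3136146.847 m.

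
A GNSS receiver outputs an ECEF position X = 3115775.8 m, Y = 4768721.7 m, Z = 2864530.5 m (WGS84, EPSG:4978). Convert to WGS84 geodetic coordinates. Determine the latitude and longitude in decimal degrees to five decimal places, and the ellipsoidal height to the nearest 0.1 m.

lat 26.85110°, lon 56.84030°, h 2269.1 m

λ = atan2(Y, X) = 56.84029977°; p = √(X²+Y²) = 5696381.8 m.
Bowring's method on WGS84 (a = 6378137 m, b = 6356752.314 m) gives φ = 26.85109997°, h = 2269.089 m.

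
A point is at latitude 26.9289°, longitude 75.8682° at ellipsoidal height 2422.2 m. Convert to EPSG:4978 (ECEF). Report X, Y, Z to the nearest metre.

WGS84: a = 6378137 m, e² = 0.006694380; N(φ) = a/√(1−e²sin²φ) = 6382520.253 m.
X = (N+h)·cosφ·cosλ = 1389871.306 m; Y = (N+h)·cosφ·sinλ = 5520340.427 m; Z = (N(1−e²)+h)·sinφ = 2872290.906 m.

X 1389871 m, Y 5520340 m, Z 2872291 m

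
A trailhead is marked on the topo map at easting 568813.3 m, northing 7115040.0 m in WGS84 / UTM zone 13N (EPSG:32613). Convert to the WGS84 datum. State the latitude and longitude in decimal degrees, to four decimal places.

lat 64.1549°, lon -103.5852°

Zone 13N: λ₀ = -105°, k₀ = 0.9996, false easting 500000 m.
Meridian distance M = (N − FN)/k₀ = 7117887.2 m.
Inverse transverse Mercator on WGS84 gives φ = 64.15490040°, λ = -103.58519916°.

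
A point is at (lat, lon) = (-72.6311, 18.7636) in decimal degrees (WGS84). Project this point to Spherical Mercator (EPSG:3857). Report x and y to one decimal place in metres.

Web Mercator is spherical with R = a = 6378137 m.
x = R·λ = 6378137 × 0.327486600 = 2088754.397 m.
y = R·ln tan(π/4 + φ/2) = 6378137 × -1.878993527 = -11984478.139 m.

x 2088754.4 m, y -11984478.1 m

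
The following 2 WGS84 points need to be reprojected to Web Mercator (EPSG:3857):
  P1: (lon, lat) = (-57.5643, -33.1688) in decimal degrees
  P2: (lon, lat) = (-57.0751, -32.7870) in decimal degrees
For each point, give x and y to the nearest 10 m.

Web Mercator: x = R·λ, y = R·ln tan(π/4+φ/2), R = 6378137 m.
P1 (-33.1688°, -57.5643°) → (-6408028.564, -3917730.833) m.
P2 (-32.7870°, -57.0751°) → (-6353571.069, -3867065.784) m.

P1: x -6408030 m, y -3917730 m; P2: x -6353570 m, y -3867070 m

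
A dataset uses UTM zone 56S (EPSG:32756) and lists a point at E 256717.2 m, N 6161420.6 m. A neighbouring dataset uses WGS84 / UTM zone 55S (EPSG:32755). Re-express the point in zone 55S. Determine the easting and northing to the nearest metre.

E 806573 m, N 6159534 m

UTM 56S → geographic: φ = -34.66029968°, λ = 150.34519992°.
UTM 55S (λ₀ = 147°) forward: E = 806573.176 m, N = 6159534.195 m.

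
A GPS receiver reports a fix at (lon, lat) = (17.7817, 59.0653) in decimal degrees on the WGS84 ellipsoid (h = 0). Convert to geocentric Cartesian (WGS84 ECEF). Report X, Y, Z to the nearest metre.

WGS84: a = 6378137 m, e² = 0.006694380; N(φ) = a/√(1−e²sin²φ) = 6393902.486 m.
X = (N+h)·cosφ·cosλ = 3129831.826 m; Y = (N+h)·cosφ·sinλ = 1003776.478 m; Z = (N(1−e²)+h)·sinφ = 5447679.109 m.

X 3129832 m, Y 1003776 m, Z 5447679 m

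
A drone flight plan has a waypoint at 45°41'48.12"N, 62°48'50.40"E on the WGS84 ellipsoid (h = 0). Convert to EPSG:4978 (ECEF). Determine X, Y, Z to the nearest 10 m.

X 2038830 m, Y 3969530 m, Z 4541770 m

WGS84: a = 6378137 m, e² = 0.006694380; N(φ) = a/√(1−e²sin²φ) = 6389099.185 m.
X = (N+h)·cosφ·cosλ = 2038833.228 m; Y = (N+h)·cosφ·sinλ = 3969525.881 m; Z = (N(1−e²)+h)·sinφ = 4541765.632 m.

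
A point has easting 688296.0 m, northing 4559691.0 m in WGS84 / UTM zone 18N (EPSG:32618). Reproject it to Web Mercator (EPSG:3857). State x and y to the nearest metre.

x -8099105 m, y 5036961 m

Unproject from UTM 18N (λ₀ = -75°) → φ = 41.16669992°, λ = -72.75550012°.
Web Mercator (R = 6378137 m): x = -8099105.226 m, y = 5036961.046 m.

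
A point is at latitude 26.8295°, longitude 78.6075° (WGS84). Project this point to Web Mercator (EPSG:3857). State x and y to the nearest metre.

x 8750547 m, y 3102186 m

Web Mercator is spherical with R = a = 6378137 m.
x = R·λ = 6378137 × 1.371959692 = 8750546.873 m.
y = R·ln tan(π/4 + φ/2) = 6378137 × 0.486378096 = 3102186.129 m.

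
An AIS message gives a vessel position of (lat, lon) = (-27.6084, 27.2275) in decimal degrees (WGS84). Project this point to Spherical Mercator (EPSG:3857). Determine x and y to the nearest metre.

x 3030951 m, y -3199691 m

Web Mercator is spherical with R = a = 6378137 m.
x = R·λ = 6378137 × 0.475209522 = 3030951.436 m.
y = R·ln tan(π/4 + φ/2) = 6378137 × -0.501665471 = -3199691.100 m.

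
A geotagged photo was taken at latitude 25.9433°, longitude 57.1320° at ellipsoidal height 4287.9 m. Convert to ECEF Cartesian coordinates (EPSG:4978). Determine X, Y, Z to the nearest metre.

WGS84: a = 6378137 m, e² = 0.006694380; N(φ) = a/√(1−e²sin²φ) = 6382226.885 m.
X = (N+h)·cosφ·cosλ = 3116718.882 m; Y = (N+h)·cosφ·sinλ = 4823618.899 m; Z = (N(1−e²)+h)·sinφ = 2775290.548 m.

X 3116719 m, Y 4823619 m, Z 2775291 m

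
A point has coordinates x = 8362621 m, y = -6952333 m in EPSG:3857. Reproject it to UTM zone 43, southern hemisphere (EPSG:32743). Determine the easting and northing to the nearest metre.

E 508266 m, N 4146199 m

Web Mercator inverse (R = 6378137 m) → φ = -52.83390097°, λ = 75.12270260°.
UTM 43S forward: E = 508266.182 m, N = 4146199.307 m.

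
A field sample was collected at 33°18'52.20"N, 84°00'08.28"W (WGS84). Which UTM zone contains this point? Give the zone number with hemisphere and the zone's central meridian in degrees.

Zone 16N, central meridian -87°

UTM zone = ⌊(λ + 180)/6⌋ + 1; -84.0023° ∈ [-90°, -84°) → zone 16.
Hemisphere: N (φ ≥ 0).
Central meridian λ₀ = 6×16 − 183 = -87°.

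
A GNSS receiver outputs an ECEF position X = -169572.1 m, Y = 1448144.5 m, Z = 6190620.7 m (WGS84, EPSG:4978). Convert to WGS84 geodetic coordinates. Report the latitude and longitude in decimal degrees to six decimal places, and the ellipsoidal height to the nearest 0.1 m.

λ = atan2(Y, X) = 96.67869921°; p = √(X²+Y²) = 1458038.8 m.
Bowring's method on WGS84 (a = 6378137 m, b = 6356752.314 m) gives φ = 76.83259975°, h = 2134.000 m.

lat 76.832600°, lon 96.678699°, h 2134.0 m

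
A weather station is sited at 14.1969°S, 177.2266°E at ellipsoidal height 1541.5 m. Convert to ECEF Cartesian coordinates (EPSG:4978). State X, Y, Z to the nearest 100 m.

X -6178800 m, Y 299300 m, Z -1554500 m

WGS84: a = 6378137 m, e² = 0.006694380; N(φ) = a/√(1−e²sin²φ) = 6379421.520 m.
X = (N+h)·cosφ·cosλ = -6178833.907 m; Y = (N+h)·cosφ·sinλ = 299320.027 m; Z = (N(1−e²)+h)·sinφ = -1554488.737 m.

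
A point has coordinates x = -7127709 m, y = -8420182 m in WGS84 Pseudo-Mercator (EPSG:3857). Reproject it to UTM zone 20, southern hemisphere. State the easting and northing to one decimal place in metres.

E 442748.6 m, N 3337930.7 m

Web Mercator inverse (R = 6378137 m) → φ = -60.09169891°, λ = -64.02929935°.
UTM 20S forward: E = 442748.571 m, N = 3337930.656 m.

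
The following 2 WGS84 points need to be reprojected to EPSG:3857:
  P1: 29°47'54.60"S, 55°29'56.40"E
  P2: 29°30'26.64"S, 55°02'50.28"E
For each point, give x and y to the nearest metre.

P1: x 6178120 m, y -3477675 m; P2: x 6127837 m, y -3440387 m

Web Mercator: x = R·λ, y = R·ln tan(π/4+φ/2), R = 6378137 m.
P1 (-29.7985°, 55.4990°) → (6178120.420, -3477675.104) m.
P2 (-29.5074°, 55.0473°) → (6127837.406, -3440386.564) m.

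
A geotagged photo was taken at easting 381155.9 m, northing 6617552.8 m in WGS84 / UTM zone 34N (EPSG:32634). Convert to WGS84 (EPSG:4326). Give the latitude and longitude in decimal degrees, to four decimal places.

Zone 34N: λ₀ = 21°, k₀ = 0.9996, false easting 500000 m.
Meridian distance M = (N − FN)/k₀ = 6620200.9 m.
Inverse transverse Mercator on WGS84 gives φ = 59.67900032°, λ = 18.88950086°.

lat 59.6790°, lon 18.8895°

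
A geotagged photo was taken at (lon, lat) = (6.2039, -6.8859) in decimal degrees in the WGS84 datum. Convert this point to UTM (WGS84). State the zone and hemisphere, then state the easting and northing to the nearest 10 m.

Longitude 6.2039° lies in the 6° band [6°, 12°), giving zone 32; latitude is south of the equator, so 32S.
Zone 32 central meridian λ₀ = 6×32 − 183 = 9°; Δλ = -2.7961°.
Transverse Mercator on WGS84 with k₀ = 0.9996 gives E = 190973.516 m, N = 9237959.881 m.

Zone 32S: E 190970 m, N 9237960 m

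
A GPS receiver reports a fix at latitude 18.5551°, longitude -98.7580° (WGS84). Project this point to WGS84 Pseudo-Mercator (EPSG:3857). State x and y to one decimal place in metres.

x -10993690.3 m, y 2102625.5 m

Web Mercator is spherical with R = a = 6378137 m.
x = R·λ = 6378137 × -1.723652263 = -10993690.272 m.
y = R·ln tan(π/4 + φ/2) = 6378137 × 0.329661392 = 2102625.524 m.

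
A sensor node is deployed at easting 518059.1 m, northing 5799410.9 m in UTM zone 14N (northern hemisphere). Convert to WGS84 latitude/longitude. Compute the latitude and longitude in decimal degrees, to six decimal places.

lat 52.344700°, lon -98.734900°

Zone 14N: λ₀ = -99°, k₀ = 0.9996, false easting 500000 m.
Meridian distance M = (N − FN)/k₀ = 5801731.6 m.
Inverse transverse Mercator on WGS84 gives φ = 52.34469972°, λ = -98.73490042°.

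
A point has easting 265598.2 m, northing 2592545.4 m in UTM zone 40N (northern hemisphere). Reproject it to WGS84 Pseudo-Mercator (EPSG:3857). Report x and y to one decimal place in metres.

x 6089832.9 m, y 2683618.0 m

Unproject from UTM 40N (λ₀ = 57°) → φ = 23.42599970°, λ = 54.70589952°.
Web Mercator (R = 6378137 m): x = 6089832.878 m, y = 2683618.038 m.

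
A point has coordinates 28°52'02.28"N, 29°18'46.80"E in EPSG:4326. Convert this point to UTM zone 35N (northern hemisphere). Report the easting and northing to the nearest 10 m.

Zone 35 central meridian λ₀ = 6×35 − 183 = 27°; Δλ = +2.3130°.
Transverse Mercator on WGS84 with k₀ = 0.9996 gives E = 725606.130 m, N = 3195482.999 m.

E 725610 m, N 3195480 m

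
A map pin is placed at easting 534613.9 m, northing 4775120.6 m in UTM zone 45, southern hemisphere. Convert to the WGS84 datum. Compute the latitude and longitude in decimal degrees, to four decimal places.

Zone 45S: λ₀ = 87°, k₀ = 0.9996, false easting 500000 m, false northing 10000000 m.
Meridian distance M = (N − FN)/k₀ = -5226970.2 m.
Inverse transverse Mercator on WGS84 gives φ = -47.17649979°, λ = 87.45679967°.

lat -47.1765°, lon 87.4568°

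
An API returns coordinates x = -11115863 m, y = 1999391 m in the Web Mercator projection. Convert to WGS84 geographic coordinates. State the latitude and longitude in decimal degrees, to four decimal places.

lat 17.6737°, lon -99.8555°

R = 6378137 m. λ = x/R = -99.85549629°.
φ = 2·arctan(exp(y/R)) − 90° = 2·arctan(1.36817) − 90° = 17.67370179°.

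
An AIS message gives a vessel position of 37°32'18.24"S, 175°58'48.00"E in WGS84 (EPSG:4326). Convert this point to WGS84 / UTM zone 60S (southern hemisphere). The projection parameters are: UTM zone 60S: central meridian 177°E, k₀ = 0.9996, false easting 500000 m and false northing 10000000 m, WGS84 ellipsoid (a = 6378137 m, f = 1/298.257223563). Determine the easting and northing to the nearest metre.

Zone 60 central meridian λ₀ = 6×60 − 183 = 177°; Δλ = -1.0200°.
Transverse Mercator on WGS84 with k₀ = 0.9996 gives E = 409887.076 m, N = 5844909.697 m.

E 409887 m, N 5844910 m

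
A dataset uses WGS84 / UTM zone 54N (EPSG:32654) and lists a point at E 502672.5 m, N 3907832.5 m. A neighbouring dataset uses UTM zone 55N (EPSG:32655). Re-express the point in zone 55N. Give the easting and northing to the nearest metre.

UTM 54N → geographic: φ = 35.31370000°, λ = 141.02939978°.
UTM 55N (λ₀ = 147°) forward: E = -43067.519 m, N = 3924223.370 m.

E -43068 m, N 3924223 m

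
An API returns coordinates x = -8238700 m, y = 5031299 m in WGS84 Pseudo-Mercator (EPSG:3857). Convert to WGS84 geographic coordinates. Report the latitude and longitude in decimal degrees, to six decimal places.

lat 41.128399°, lon -74.009501°

R = 6378137 m. λ = x/R = -74.00950131°.
φ = 2·arctan(exp(y/R)) − 90° = 2·arctan(2.20083) − 90° = 41.12839918°.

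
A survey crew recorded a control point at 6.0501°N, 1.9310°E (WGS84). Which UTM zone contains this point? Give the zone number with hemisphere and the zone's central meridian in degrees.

Zone 31N, central meridian 3°

UTM zone = ⌊(λ + 180)/6⌋ + 1; 1.9310° ∈ [0°, 6°) → zone 31.
Hemisphere: N (φ ≥ 0).
Central meridian λ₀ = 6×31 − 183 = 3°.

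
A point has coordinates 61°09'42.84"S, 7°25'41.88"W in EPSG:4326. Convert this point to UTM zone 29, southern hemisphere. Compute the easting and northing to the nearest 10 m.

E 584570 m, N 3218160 m

Zone 29 central meridian λ₀ = 6×29 − 183 = -9°; Δλ = +1.5717°.
Transverse Mercator on WGS84 with k₀ = 0.9996 gives E = 584568.044 m, N = 3218163.119 m.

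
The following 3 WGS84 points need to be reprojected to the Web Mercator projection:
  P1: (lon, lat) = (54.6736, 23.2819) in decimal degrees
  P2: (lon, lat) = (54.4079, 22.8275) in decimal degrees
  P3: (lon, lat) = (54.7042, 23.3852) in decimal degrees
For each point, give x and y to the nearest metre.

P1: x 6086237 m, y 2666145 m; P2: x 6056660 m, y 2611171 m; P3: x 6089644 m, y 2678669 m

Web Mercator: x = R·λ, y = R·ln tan(π/4+φ/2), R = 6378137 m.
P1 (23.2819°, 54.6736°) → (6086237.312, 2666145.460) m.
P2 (22.8275°, 54.4079°) → (6056659.723, 2611170.968) m.
P3 (23.3852°, 54.7042°) → (6089643.688, 2678669.009) m.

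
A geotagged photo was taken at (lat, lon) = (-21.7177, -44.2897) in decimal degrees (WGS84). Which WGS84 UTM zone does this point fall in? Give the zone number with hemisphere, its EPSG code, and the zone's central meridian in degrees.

Zone 23S (EPSG:32723), central meridian -45°

UTM zone = ⌊(λ + 180)/6⌋ + 1; -44.2897° ∈ [-48°, -42°) → zone 23.
Hemisphere: S (φ < 0).
Central meridian λ₀ = 6×23 − 183 = -45°.
EPSG code: 32723.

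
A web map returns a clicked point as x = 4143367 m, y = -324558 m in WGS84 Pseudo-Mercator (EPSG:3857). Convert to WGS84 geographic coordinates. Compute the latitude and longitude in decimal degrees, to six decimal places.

R = 6378137 m. λ = x/R = 37.22049904°.
φ = 2·arctan(exp(y/R)) − 90° = 2·arctan(0.95039) − 90° = -2.91429668°.

lat -2.914297°, lon 37.220499°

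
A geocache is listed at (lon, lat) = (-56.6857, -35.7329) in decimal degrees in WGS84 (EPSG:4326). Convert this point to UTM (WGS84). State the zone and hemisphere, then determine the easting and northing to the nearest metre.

Longitude -56.6857° lies in the 6° band [-60°, -54°), giving zone 21; latitude is south of the equator, so 21S.
Zone 21 central meridian λ₀ = 6×21 − 183 = -57°; Δλ = +0.3143°.
Transverse Mercator on WGS84 with k₀ = 0.9996 gives E = 528422.370 m, N = 6045630.653 m.

Zone 21S: E 528422 m, N 6045631 m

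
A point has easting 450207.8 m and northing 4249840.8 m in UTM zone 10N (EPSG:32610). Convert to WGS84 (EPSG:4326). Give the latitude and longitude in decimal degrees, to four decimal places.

Zone 10N: λ₀ = -123°, k₀ = 0.9996, false easting 500000 m.
Meridian distance M = (N − FN)/k₀ = 4251541.4 m.
Inverse transverse Mercator on WGS84 gives φ = 38.39539967°, λ = -123.57019955°.

lat 38.3954°, lon -123.5702°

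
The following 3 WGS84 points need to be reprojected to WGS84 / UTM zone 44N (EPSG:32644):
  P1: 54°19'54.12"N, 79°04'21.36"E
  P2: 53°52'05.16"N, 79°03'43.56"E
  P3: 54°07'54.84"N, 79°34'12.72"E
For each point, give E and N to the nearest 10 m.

P1: E 374670 m, N 6022140 m; P2: E 372580 m, N 5970590 m; P3: E 406580 m, N 5999140 m

UTM zone 44N: λ₀ = 81°, k₀ = 0.9996.
P1 (54.3317°, 79.0726°) → (374673.864, 6022140.573) m.
P2 (53.8681°, 79.0621°) → (372577.705, 5970587.267) m.
P3 (54.1319°, 79.5702°) → (406576.821, 5999141.790) m.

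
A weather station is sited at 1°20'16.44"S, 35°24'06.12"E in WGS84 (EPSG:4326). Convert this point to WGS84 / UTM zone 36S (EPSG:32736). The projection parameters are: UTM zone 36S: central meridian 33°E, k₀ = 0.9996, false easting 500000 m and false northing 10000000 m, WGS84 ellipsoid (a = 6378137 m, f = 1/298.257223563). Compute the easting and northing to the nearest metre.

E 767255 m, N 9851991 m

Zone 36 central meridian λ₀ = 6×36 − 183 = 33°; Δλ = +2.4017°.
Transverse Mercator on WGS84 with k₀ = 0.9996 gives E = 767255.428 m, N = 9851990.739 m.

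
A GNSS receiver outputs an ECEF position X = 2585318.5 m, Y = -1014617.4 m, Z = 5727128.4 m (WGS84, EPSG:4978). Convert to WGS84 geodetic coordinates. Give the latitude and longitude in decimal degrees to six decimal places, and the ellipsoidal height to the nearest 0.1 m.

λ = atan2(Y, X) = -21.42770070°; p = √(X²+Y²) = 2777286.5 m.
Bowring's method on WGS84 (a = 6378137 m, b = 6356752.314 m) gives φ = 64.28029951°, h = 4200.280 m.

lat 64.280300°, lon -21.427701°, h 4200.3 m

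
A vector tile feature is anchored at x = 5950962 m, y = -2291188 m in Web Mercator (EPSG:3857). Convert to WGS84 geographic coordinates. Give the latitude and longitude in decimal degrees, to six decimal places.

lat -20.153196°, lon 53.458401°

R = 6378137 m. λ = x/R = 53.45840120°.
φ = 2·arctan(exp(y/R)) − 90° = 2·arctan(0.69822) − 90° = -20.15319639°.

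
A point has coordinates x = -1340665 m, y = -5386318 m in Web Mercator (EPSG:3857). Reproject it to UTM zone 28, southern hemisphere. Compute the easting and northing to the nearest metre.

Web Mercator inverse (R = 6378137 m) → φ = -43.48650177°, λ = -12.04339860°.
UTM 28S forward: E = 739083.454 m, N = 5180910.597 m.

E 739083 m, N 5180911 m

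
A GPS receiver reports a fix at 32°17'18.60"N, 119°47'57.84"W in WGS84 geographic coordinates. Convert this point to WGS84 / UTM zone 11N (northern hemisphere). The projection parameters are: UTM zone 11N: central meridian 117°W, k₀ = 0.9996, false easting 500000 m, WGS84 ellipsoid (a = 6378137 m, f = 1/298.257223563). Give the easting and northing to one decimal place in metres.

E 236367.6 m, N 3575856.5 m

Zone 11 central meridian λ₀ = 6×11 − 183 = -117°; Δλ = -2.7994°.
Transverse Mercator on WGS84 with k₀ = 0.9996 gives E = 236367.641 m, N = 3575856.487 m.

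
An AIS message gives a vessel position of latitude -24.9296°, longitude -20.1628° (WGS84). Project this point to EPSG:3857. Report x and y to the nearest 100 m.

x -2244500 m, y -2867100 m

Web Mercator is spherical with R = a = 6378137 m.
x = R·λ = 6378137 × -0.351907246 = -2244512.629 m.
y = R·ln tan(π/4 + φ/2) = 6378137 × -0.449519984 = -2867100.045 m.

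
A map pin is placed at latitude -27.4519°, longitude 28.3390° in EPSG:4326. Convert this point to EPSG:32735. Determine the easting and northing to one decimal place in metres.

Zone 35 central meridian λ₀ = 6×35 − 183 = 27°; Δλ = +1.3390°.
Transverse Mercator on WGS84 with k₀ = 0.9996 gives E = 632320.951 m, N = 6962798.190 m.

E 632321.0 m, N 6962798.2 m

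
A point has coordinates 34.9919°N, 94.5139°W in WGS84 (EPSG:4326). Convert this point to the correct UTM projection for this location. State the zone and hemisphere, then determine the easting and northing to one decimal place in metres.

Zone 15N: E 361835.0 m, N 3873191.7 m

Longitude -94.5139° lies in the 6° band [-96°, -90°), giving zone 15; latitude is north of the equator, so 15N.
Zone 15 central meridian λ₀ = 6×15 − 183 = -93°; Δλ = -1.5139°.
Transverse Mercator on WGS84 with k₀ = 0.9996 gives E = 361834.958 m, N = 3873191.708 m.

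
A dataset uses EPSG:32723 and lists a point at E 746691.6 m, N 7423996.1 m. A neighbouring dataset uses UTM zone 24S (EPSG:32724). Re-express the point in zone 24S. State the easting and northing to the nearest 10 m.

UTM 23S → geographic: φ = -23.27489981°, λ = -42.58839982°.
UTM 24S (λ₀ = -39°) forward: E = 132838.012 m, N = 7421501.147 m.

E 132840 m, N 7421500 m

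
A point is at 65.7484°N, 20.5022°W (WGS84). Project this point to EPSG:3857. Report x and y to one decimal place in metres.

Web Mercator is spherical with R = a = 6378137 m.
x = R·λ = 6378137 × -0.357830894 = -2282294.464 m.
y = R·ln tan(π/4 + φ/2) = 6378137 × 1.537803719 = 9808322.799 m.

x -2282294.5 m, y 9808322.8 m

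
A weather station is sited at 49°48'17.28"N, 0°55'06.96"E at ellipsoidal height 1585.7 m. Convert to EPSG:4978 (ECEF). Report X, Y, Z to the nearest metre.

WGS84: a = 6378137 m, e² = 0.006694380; N(φ) = a/√(1−e²sin²φ) = 6390629.951 m.
X = (N+h)·cosφ·cosλ = 4124965.490 m; Y = (N+h)·cosφ·sinλ = 66139.566 m; Z = (N(1−e²)+h)·sinφ = 4850016.058 m.

X 4124965 m, Y 66140 m, Z 4850016 m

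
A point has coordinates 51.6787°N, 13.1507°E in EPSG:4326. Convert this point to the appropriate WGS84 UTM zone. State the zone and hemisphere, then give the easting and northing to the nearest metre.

Longitude 13.1507° lies in the 6° band [12°, 18°), giving zone 33; latitude is north of the equator, so 33N.
Zone 33 central meridian λ₀ = 6×33 − 183 = 15°; Δλ = -1.8493°.
Transverse Mercator on WGS84 with k₀ = 0.9996 gives E = 372142.767 m, N = 5726922.362 m.

Zone 33N: E 372143 m, N 5726922 m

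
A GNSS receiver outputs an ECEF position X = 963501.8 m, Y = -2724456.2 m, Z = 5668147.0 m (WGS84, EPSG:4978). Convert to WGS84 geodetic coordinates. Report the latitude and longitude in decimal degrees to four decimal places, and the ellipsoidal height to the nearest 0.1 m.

λ = atan2(Y, X) = -70.52389915°; p = √(X²+Y²) = 2889809.2 m.
Bowring's method on WGS84 (a = 6378137 m, b = 6356752.314 m) gives φ = 63.14140002°, h = 1155.602 m.

lat 63.1414°, lon -70.5239°, h 1155.6 m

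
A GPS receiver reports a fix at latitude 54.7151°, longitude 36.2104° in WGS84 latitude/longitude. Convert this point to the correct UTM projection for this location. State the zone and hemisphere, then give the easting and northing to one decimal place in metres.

Longitude 36.2104° lies in the 6° band [36°, 42°), giving zone 37; latitude is north of the equator, so 37N.
Zone 37 central meridian λ₀ = 6×37 − 183 = 39°; Δλ = -2.7896°.
Transverse Mercator on WGS84 with k₀ = 0.9996 gives E = 320314.797 m, N = 6066660.601 m.

Zone 37N: E 320314.8 m, N 6066660.6 m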